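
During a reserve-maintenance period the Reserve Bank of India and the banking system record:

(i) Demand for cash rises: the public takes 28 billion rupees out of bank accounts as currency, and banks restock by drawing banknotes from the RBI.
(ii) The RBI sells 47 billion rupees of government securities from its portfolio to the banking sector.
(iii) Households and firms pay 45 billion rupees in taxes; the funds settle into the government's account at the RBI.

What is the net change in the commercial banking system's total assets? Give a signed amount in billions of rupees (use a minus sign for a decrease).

Currency withdrawal 28 billion rupees: bank balance sheets shrink → −28B.
OMO sale (to banks) 47 billion rupees: just an asset swap on bank balance sheets → 0.
Government account inflow 45 billion rupees: bank balance sheets shrink → −45B.
Net: −28 + 0 − 45 = -73 billion.

-73 billion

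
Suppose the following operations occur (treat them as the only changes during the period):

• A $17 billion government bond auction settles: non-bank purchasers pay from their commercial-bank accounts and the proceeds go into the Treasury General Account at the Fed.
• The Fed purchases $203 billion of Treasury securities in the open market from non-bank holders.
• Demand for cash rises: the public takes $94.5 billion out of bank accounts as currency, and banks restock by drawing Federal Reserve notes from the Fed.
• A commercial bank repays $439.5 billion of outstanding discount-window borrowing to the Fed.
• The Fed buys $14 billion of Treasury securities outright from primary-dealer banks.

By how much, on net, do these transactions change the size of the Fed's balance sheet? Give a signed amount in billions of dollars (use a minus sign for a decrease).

Government account inflow $17 billion: only the composition of liabilities changes → 0.
Asset purchase (from non-banks) $203 billion: a Fed asset is acquired → +$203B.
Currency withdrawal $94.5 billion: only the composition of liabilities changes → 0.
Discount-window repayment $439.5 billion: a Fed asset is shed → −$439.5B.
OMO purchase (from banks) $14 billion: a Fed asset is acquired → +$14B.
Net: 0 + 203 + 0 − 439.5 + 14 = -$222.5 billion.

-$222.5 billion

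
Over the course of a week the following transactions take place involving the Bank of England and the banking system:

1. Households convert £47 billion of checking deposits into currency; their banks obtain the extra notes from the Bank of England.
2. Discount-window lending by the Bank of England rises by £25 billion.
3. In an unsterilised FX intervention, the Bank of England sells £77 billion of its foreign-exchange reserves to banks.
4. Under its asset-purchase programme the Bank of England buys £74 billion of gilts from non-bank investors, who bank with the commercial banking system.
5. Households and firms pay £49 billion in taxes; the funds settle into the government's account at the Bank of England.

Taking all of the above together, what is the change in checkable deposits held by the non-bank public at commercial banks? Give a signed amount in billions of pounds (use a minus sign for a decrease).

Bank of England balance sheet:
  Assets:      Securities +£74B, Loans to banks +£25B, Foreign assets −£77B
  Liabilities: Bank reserves −£74B, Currency in circulation +£47B, Government deposits +£49B
Commercial banking system:
  Assets:      Reserves at CB −£74B, Foreign assets +£77B
  Liabilities: Checkable deposits −£22B, Borrowings from CB +£25B
So the change in checkable deposits held by the non-bank public at commercial banks is -£22 billion.

-£22 billion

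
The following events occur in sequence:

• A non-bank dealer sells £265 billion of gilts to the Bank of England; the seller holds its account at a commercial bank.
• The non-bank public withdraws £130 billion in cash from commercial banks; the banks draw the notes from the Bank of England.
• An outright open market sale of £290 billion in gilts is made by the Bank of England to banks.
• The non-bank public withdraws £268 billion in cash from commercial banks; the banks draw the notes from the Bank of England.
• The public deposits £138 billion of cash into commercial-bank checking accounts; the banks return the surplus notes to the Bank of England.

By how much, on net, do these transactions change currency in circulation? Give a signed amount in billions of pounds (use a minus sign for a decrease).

+£260 billion

Bank of England balance sheet:
  Assets:      Securities −£25B
  Liabilities: Bank reserves −£285B, Currency in circulation +£260B
So the change in currency in circulation is +£260 billion.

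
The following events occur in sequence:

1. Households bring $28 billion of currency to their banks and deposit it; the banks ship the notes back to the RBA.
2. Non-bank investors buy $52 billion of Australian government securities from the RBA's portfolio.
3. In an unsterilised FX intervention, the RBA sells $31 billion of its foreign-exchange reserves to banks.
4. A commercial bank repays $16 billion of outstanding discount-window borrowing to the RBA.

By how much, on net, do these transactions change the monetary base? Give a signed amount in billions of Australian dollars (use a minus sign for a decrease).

RBA balance sheet:
  Assets:      Securities −$52B, Loans to banks −$16B, Foreign assets −$31B
  Liabilities: Bank reserves −$71B, Currency in circulation −$28B
Monetary base = currency + reserves: −$28B + (−$71B) = -$99 billion.

-$99 billion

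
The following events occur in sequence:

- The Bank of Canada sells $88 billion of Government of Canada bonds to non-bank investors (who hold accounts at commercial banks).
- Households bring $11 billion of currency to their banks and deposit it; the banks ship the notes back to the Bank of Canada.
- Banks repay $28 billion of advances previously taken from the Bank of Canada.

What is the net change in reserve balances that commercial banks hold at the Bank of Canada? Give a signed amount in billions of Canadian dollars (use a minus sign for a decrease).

-$105 billion

Bank of Canada balance sheet:
  Assets:      Securities −$88B, Loans to banks −$28B
  Liabilities: Bank reserves −$105B, Currency in circulation −$11B
So the change in reserve balances that commercial banks hold at the Bank of Canada is -$105 billion.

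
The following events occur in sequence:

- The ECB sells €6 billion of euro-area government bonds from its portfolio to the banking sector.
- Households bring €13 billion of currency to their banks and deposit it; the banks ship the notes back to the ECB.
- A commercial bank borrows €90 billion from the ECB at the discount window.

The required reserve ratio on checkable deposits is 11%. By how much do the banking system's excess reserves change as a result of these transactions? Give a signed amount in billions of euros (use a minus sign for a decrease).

OMO sale (to banks) €6 billion: reserves −€6B, deposits 0.
Currency deposit €13 billion: reserves +€13B, deposits +€13B.
Discount-window loan €90 billion: reserves +€90B, deposits 0.
Totals: Δreserves = +€97B, Δdeposits = +€13B.
Δrequired reserves = 11% × +€13B = +€1.43B.
Δexcess reserves = Δreserves − Δrequired = +€97B − (+€1.43B) = +€95.57 billion.

+€95.57 billion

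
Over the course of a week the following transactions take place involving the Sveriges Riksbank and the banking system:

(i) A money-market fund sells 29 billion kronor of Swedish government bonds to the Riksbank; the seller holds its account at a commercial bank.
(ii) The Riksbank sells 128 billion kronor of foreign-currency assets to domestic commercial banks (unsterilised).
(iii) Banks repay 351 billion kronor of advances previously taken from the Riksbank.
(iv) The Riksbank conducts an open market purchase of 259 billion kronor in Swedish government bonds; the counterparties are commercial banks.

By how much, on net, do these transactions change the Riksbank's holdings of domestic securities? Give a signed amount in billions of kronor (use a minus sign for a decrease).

+288 billion

Asset purchase (from non-banks) 29 billion kronor: securities added to the Riksbank's portfolio → +29B.
FX sale 128 billion kronor: the Riksbank's securities portfolio is untouched → 0.
Discount-window repayment 351 billion kronor: the Riksbank's securities portfolio is untouched → 0.
OMO purchase (from banks) 259 billion kronor: securities added to the Riksbank's portfolio → +259B.
Net: 29 + 0 + 0 + 259 = +288 billion.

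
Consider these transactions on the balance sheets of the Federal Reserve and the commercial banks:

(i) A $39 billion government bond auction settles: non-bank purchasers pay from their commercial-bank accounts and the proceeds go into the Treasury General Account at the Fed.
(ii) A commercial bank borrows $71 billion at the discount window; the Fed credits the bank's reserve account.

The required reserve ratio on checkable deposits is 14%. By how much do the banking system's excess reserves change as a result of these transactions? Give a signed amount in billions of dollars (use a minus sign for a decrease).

Government account inflow $39 billion: reserves −$39B, deposits −$39B.
Discount-window loan $71 billion: reserves +$71B, deposits 0.
Totals: Δreserves = +$32B, Δdeposits = −$39B.
Δrequired reserves = 14% × −$39B = −$5.46B.
Δexcess reserves = Δreserves − Δrequired = +$32B − (−$5.46B) = +$37.46 billion.

+$37.46 billion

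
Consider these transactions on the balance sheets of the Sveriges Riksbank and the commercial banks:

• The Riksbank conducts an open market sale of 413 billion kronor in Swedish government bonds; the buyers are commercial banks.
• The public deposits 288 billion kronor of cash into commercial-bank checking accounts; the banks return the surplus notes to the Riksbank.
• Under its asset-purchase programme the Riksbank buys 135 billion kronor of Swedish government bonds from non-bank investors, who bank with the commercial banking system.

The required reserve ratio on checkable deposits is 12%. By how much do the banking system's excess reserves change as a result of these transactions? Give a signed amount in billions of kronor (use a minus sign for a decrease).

-40.76 billion

OMO sale (to banks) 413 billion kronor: reserves −413B, deposits 0.
Currency deposit 288 billion kronor: reserves +288B, deposits +288B.
Asset purchase (from non-banks) 135 billion kronor: reserves +135B, deposits +135B.
Totals: Δreserves = +10B, Δdeposits = +423B.
Δrequired reserves = 12% × +423B = +50.76B.
Δexcess reserves = Δreserves − Δrequired = +10B − (+50.76B) = -40.76 billion.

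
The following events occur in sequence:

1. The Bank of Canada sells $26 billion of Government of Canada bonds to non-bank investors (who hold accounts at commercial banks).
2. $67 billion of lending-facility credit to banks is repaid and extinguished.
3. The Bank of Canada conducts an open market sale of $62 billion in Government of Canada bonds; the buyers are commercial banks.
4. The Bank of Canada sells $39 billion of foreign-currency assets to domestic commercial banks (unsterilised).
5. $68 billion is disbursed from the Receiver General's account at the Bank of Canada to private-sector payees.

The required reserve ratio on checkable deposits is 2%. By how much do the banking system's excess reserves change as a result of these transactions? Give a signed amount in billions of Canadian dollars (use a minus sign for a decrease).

Asset sale (to non-banks) $26 billion: reserves −$26B, deposits −$26B.
Discount-window repayment $67 billion: reserves −$67B, deposits 0.
OMO sale (to banks) $62 billion: reserves −$62B, deposits 0.
FX sale $39 billion: reserves −$39B, deposits 0.
Government spending $68 billion: reserves +$68B, deposits +$68B.
Totals: Δreserves = −$126B, Δdeposits = +$42B.
Δrequired reserves = 2% × +$42B = +$0.84B.
Δexcess reserves = Δreserves − Δrequired = −$126B − (+$0.84B) = -$126.84 billion.

-$126.84 billion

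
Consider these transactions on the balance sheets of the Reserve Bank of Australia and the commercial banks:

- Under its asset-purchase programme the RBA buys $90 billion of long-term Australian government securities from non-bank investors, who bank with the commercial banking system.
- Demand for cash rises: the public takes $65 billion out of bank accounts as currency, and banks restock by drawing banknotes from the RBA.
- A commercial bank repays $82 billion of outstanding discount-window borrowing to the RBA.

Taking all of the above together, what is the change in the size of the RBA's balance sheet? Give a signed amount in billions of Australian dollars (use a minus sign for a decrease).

Asset purchase (from non-banks) $90 billion: an RBA asset is acquired → +$90B.
Currency withdrawal $65 billion: only the composition of liabilities changes → 0.
Discount-window repayment $82 billion: an RBA asset is shed → −$82B.
Net: 90 + 0 − 82 = +$8 billion.

+$8 billion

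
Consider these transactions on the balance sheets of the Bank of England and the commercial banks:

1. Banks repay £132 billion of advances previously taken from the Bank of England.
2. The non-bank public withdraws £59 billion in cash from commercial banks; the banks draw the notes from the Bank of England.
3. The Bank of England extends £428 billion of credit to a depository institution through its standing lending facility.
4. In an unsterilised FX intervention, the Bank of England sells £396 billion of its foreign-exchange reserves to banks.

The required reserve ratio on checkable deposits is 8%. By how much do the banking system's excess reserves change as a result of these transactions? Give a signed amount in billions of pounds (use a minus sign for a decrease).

-£154.28 billion

Discount-window repayment £132 billion: reserves −£132B, deposits 0.
Currency withdrawal £59 billion: reserves −£59B, deposits −£59B.
Discount-window loan £428 billion: reserves +£428B, deposits 0.
FX sale £396 billion: reserves −£396B, deposits 0.
Totals: Δreserves = −£159B, Δdeposits = −£59B.
Δrequired reserves = 8% × −£59B = −£4.72B.
Δexcess reserves = Δreserves − Δrequired = −£159B − (−£4.72B) = -£154.28 billion.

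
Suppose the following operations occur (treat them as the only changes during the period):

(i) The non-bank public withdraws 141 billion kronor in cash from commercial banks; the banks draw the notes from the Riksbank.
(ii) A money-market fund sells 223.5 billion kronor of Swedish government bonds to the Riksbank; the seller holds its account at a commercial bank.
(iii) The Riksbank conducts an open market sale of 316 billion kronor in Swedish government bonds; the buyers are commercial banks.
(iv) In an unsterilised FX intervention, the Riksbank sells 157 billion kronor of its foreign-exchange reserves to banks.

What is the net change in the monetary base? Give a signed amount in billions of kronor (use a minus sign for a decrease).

-249.5 billion

Currency withdrawal 141 billion kronor: just a shift between currency and reserves — both are base money → 0.
Asset purchase (from non-banks) 223.5 billion kronor: Riksbank balance sheet expands → +223.5B.
OMO sale (to banks) 316 billion kronor: Riksbank balance sheet contracts → −316B.
FX sale 157 billion kronor: Riksbank balance sheet contracts → −157B.
Net: 0 + 223.5 − 316 − 157 = -249.5 billion.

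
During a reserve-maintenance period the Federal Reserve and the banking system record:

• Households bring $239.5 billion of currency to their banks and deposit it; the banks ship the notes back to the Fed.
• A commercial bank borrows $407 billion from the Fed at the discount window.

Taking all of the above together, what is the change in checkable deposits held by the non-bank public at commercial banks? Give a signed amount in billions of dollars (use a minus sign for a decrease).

Fed balance sheet:
  Assets:      Loans to banks +$407B
  Liabilities: Bank reserves +$646.5B, Currency in circulation −$239.5B
Commercial banking system:
  Assets:      Reserves at CB +$646.5B
  Liabilities: Checkable deposits +$239.5B, Borrowings from CB +$407B
So the change in checkable deposits held by the non-bank public at commercial banks is +$239.5 billion.

+$239.5 billion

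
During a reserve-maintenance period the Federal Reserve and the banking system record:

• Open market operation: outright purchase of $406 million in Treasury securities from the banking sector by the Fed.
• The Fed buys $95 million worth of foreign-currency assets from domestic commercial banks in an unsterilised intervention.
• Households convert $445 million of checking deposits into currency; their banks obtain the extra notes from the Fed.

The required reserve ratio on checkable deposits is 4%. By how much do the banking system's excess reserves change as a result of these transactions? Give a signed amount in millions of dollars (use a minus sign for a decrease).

OMO purchase (from banks) $406 million: reserves +$406M, deposits 0.
FX purchase $95 million: reserves +$95M, deposits 0.
Currency withdrawal $445 million: reserves −$445M, deposits −$445M.
Totals: Δreserves = +$56M, Δdeposits = −$445M.
Δrequired reserves = 4% × −$445M = −$17.8M.
Δexcess reserves = Δreserves − Δrequired = +$56M − (−$17.8M) = +$73.8 million.

+$73.8 million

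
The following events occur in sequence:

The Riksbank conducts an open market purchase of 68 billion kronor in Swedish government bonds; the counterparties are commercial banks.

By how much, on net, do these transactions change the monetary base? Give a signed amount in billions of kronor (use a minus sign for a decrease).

OMO purchase (from banks) 68 billion kronor: Riksbank balance sheet expands → +68B.

+68 billion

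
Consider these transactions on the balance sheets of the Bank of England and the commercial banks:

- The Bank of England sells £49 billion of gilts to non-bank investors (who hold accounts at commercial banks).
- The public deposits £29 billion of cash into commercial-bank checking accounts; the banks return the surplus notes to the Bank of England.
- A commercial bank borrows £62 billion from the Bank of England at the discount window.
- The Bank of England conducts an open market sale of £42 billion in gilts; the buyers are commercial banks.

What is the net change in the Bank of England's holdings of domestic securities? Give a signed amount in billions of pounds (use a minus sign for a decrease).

-£91 billion

Bank of England balance sheet:
  Assets:      Securities −£91B, Loans to banks +£62B
  Liabilities: Currency in circulation −£29B
Commercial banking system:
  Assets:      Securities +£42B
  Liabilities: Checkable deposits −£20B, Borrowings from CB +£62B
So the change in the Bank of England's holdings of domestic securities is -£91 billion.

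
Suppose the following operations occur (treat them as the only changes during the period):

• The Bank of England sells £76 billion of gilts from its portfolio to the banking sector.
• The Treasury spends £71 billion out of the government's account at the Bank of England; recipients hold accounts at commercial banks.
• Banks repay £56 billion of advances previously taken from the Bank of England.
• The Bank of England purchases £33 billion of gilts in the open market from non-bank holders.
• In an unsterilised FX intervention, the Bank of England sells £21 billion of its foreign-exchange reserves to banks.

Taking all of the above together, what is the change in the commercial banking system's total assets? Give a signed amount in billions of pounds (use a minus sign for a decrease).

Bank of England balance sheet:
  Assets:      Securities −£43B, Loans to banks −£56B, Foreign assets −£21B
  Liabilities: Bank reserves −£49B, Government deposits −£71B
Commercial banking system:
  Assets:      Reserves at CB −£49B, Securities +£76B, Foreign assets +£21B
  Liabilities: Checkable deposits +£104B, Borrowings from CB −£56B
Change in total bank assets = +£48 billion.

+£48 billion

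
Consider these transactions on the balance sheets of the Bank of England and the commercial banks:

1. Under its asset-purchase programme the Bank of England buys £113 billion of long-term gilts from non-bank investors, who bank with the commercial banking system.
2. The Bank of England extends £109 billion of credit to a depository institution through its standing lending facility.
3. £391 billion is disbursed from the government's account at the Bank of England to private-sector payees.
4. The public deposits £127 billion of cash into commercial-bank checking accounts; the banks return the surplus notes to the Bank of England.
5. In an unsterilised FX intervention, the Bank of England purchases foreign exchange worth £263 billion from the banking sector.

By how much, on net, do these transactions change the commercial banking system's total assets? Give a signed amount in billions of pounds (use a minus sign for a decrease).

Asset purchase (from non-banks) £113 billion: bank balance sheets expand → +£113B.
Discount-window loan £109 billion: bank balance sheets expand → +£109B.
Government spending £391 billion: bank balance sheets expand → +£391B.
Currency deposit £127 billion: bank balance sheets expand → +£127B.
FX purchase £263 billion: just an asset swap on bank balance sheets → 0.
Net: 113 + 109 + 391 + 127 + 0 = +£740 billion.

+£740 billion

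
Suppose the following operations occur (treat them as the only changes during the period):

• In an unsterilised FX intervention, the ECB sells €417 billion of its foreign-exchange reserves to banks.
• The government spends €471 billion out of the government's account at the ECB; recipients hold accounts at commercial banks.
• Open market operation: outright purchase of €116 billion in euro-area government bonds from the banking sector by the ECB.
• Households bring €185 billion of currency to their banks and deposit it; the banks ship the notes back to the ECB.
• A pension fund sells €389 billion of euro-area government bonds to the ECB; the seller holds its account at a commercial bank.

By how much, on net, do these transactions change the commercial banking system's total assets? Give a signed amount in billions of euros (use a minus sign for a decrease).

+€1045 billion

FX sale €417 billion: just an asset swap on bank balance sheets → 0.
Government spending €471 billion: bank balance sheets expand → +€471B.
OMO purchase (from banks) €116 billion: just an asset swap on bank balance sheets → 0.
Currency deposit €185 billion: bank balance sheets expand → +€185B.
Asset purchase (from non-banks) €389 billion: bank balance sheets expand → +€389B.
Net: 0 + 471 + 0 + 185 + 389 = +€1045 billion.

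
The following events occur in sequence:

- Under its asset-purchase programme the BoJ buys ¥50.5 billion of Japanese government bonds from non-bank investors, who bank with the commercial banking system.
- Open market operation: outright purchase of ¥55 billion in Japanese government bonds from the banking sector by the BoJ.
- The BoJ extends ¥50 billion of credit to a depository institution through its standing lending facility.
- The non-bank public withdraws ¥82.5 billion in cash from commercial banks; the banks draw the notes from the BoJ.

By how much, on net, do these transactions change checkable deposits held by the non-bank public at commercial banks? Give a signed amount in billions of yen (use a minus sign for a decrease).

Asset purchase (from non-banks) ¥50.5 billion: non-bank counterparties' bank balances rise → +¥50.5B.
OMO purchase (from banks) ¥55 billion: the counterparty is a bank, so public deposits are unchanged → 0.
Discount-window loan ¥50 billion: the counterparty is a bank, so public deposits are unchanged → 0.
Currency withdrawal ¥82.5 billion: non-bank counterparties' bank balances fall → −¥82.5B.
Net: 50.5 + 0 + 0 − 82.5 = -¥32 billion.

-¥32 billion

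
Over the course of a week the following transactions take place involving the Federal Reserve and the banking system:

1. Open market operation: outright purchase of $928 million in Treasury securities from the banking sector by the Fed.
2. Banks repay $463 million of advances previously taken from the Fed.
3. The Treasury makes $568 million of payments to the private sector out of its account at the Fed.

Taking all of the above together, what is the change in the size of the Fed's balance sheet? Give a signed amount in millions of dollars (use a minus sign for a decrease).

+$465 million

OMO purchase (from banks) $928 million: a Fed asset is acquired → +$928M.
Discount-window repayment $463 million: a Fed asset is shed → −$463M.
Government spending $568 million: only the composition of liabilities changes → 0.
Net: 928 − 463 + 0 = +$465 million.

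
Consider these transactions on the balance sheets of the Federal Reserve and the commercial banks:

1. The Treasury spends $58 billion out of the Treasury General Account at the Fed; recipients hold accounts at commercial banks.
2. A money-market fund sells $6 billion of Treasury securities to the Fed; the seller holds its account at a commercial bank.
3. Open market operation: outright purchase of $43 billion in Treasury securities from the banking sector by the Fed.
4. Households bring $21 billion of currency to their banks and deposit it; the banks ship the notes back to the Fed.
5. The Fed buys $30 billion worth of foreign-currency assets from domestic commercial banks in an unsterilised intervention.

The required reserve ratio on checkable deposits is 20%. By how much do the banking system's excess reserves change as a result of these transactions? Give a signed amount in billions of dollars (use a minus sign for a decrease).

+$141 billion

Government spending $58 billion: reserves +$58B, deposits +$58B.
Asset purchase (from non-banks) $6 billion: reserves +$6B, deposits +$6B.
OMO purchase (from banks) $43 billion: reserves +$43B, deposits 0.
Currency deposit $21 billion: reserves +$21B, deposits +$21B.
FX purchase $30 billion: reserves +$30B, deposits 0.
Totals: Δreserves = +$158B, Δdeposits = +$85B.
Δrequired reserves = 20% × +$85B = +$17B.
Δexcess reserves = Δreserves − Δrequired = +$158B − (+$17B) = +$141 billion.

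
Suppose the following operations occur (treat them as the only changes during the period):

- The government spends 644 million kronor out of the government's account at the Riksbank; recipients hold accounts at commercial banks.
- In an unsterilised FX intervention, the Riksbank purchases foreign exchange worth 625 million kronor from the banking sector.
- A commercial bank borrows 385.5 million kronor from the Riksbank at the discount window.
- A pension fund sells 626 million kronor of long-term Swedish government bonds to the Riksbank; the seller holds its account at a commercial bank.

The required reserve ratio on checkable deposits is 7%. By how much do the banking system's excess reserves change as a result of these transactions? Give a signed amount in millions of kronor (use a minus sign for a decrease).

Government spending 644 million kronor: reserves +644M, deposits +644M.
FX purchase 625 million kronor: reserves +625M, deposits 0.
Discount-window loan 385.5 million kronor: reserves +385.5M, deposits 0.
Asset purchase (from non-banks) 626 million kronor: reserves +626M, deposits +626M.
Totals: Δreserves = +2280.5M, Δdeposits = +1270M.
Δrequired reserves = 7% × +1270M = +88.9M.
Δexcess reserves = Δreserves − Δrequired = +2280.5M − (+88.9M) = +2191.6 million.

+2191.6 million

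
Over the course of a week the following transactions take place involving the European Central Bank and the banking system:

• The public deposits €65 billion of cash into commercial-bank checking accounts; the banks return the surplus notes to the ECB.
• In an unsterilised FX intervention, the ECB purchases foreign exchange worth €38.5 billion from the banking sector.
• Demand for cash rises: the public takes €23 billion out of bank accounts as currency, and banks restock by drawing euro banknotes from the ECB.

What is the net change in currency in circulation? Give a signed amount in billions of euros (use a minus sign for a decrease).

-€42 billion

Currency deposit €65 billion: notes return to the central bank → −€65B.
FX purchase €38.5 billion: no currency enters or leaves circulation → 0.
Currency withdrawal €23 billion: notes leave the central bank → +€23B.
Net: −65 + 0 + 23 = -€42 billion.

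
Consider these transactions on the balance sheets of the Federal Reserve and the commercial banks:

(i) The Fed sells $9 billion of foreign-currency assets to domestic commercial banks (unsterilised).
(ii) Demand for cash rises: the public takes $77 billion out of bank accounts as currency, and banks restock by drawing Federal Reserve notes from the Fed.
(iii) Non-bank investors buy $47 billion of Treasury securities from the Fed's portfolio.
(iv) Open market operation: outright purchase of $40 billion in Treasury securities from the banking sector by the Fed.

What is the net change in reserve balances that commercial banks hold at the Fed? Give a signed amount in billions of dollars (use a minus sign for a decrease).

Fed balance sheet:
  Assets:      Securities −$7B, Foreign assets −$9B
  Liabilities: Bank reserves −$93B, Currency in circulation +$77B
Commercial banking system:
  Assets:      Reserves at CB −$93B, Securities −$40B, Foreign assets +$9B
  Liabilities: Checkable deposits −$124B
So the change in reserve balances that commercial banks hold at the Fed is -$93 billion.

-$93 billion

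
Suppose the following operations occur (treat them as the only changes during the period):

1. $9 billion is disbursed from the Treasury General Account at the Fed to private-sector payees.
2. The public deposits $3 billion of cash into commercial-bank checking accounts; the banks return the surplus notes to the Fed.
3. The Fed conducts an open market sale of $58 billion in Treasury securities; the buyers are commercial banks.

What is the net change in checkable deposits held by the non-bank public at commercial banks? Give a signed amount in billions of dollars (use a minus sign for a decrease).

Government spending $9 billion: non-bank counterparties' bank balances rise → +$9B.
Currency deposit $3 billion: non-bank counterparties' bank balances rise → +$3B.
OMO sale (to banks) $58 billion: the counterparty is a bank, so public deposits are unchanged → 0.
Net: 9 + 3 + 0 = +$12 billion.

+$12 billion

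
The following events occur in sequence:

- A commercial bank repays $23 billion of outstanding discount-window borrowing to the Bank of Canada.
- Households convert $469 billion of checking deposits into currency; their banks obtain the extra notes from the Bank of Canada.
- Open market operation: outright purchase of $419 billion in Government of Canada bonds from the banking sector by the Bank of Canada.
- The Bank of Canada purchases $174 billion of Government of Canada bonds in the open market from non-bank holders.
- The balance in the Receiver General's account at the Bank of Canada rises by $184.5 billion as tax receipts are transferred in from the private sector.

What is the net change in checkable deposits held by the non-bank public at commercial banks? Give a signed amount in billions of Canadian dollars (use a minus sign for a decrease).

-$479.5 billion

Discount-window repayment $23 billion: the counterparty is a bank, so public deposits are unchanged → 0.
Currency withdrawal $469 billion: non-bank counterparties' bank balances fall → −$469B.
OMO purchase (from banks) $419 billion: the counterparty is a bank, so public deposits are unchanged → 0.
Asset purchase (from non-banks) $174 billion: non-bank counterparties' bank balances rise → +$174B.
Government account inflow $184.5 billion: non-bank counterparties' bank balances fall → −$184.5B.
Net: 0 − 469 + 0 + 174 − 184.5 = -$479.5 billion.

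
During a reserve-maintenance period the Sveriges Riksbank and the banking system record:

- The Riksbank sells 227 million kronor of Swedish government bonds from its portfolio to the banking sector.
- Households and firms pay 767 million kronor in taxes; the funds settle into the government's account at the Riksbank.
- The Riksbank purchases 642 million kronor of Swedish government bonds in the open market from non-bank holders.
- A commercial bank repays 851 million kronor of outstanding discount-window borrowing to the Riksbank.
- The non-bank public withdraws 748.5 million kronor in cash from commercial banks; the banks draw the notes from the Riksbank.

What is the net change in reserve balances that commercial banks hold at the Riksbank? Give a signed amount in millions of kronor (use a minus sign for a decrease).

-1951.5 million

Riksbank balance sheet:
  Assets:      Securities +415M, Loans to banks −851M
  Liabilities: Bank reserves −1951.5M, Currency in circulation +748.5M, Government deposits +767M
Commercial banking system:
  Assets:      Reserves at CB −1951.5M, Securities +227M
  Liabilities: Checkable deposits −873.5M, Borrowings from CB −851M
So the change in reserve balances that commercial banks hold at the Riksbank is -1951.5 million.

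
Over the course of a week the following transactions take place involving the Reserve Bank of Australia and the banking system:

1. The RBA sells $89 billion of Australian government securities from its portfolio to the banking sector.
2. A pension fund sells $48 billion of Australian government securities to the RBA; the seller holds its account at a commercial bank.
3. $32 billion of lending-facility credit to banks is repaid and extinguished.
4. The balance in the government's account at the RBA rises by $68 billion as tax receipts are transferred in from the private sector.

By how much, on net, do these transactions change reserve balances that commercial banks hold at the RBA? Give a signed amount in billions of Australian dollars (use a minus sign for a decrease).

OMO sale (to banks) $89 billion: the buying banks pay out of their reserve balances → −$89B.
Asset purchase (from non-banks) $48 billion: the RBA pays by crediting reserve accounts → +$48B.
Discount-window repayment $32 billion: repayment is debited from reserves → −$32B.
Government account inflow $68 billion: funds move from bank reserves into the government account → −$68B.
Net: −89 + 48 − 32 − 68 = -$141 billion.

-$141 billion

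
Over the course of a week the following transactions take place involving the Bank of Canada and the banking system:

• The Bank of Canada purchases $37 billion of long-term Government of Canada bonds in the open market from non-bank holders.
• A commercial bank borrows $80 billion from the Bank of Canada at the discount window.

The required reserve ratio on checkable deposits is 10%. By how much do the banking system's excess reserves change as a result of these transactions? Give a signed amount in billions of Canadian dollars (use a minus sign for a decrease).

Asset purchase (from non-banks) $37 billion: reserves +$37B, deposits +$37B.
Discount-window loan $80 billion: reserves +$80B, deposits 0.
Totals: Δreserves = +$117B, Δdeposits = +$37B.
Δrequired reserves = 10% × +$37B = +$3.7B.
Δexcess reserves = Δreserves − Δrequired = +$117B − (+$3.7B) = +$113.3 billion.

+$113.3 billion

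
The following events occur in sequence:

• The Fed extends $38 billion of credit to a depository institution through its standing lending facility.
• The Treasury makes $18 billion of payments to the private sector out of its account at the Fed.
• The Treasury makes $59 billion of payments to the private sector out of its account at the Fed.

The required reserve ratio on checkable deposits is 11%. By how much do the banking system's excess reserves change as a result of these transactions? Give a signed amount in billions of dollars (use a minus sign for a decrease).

Discount-window loan $38 billion: reserves +$38B, deposits 0.
Government spending $18 billion: reserves +$18B, deposits +$18B.
Government spending $59 billion: reserves +$59B, deposits +$59B.
Totals: Δreserves = +$115B, Δdeposits = +$77B.
Δrequired reserves = 11% × +$77B = +$8.47B.
Δexcess reserves = Δreserves − Δrequired = +$115B − (+$8.47B) = +$106.53 billion.

+$106.53 billion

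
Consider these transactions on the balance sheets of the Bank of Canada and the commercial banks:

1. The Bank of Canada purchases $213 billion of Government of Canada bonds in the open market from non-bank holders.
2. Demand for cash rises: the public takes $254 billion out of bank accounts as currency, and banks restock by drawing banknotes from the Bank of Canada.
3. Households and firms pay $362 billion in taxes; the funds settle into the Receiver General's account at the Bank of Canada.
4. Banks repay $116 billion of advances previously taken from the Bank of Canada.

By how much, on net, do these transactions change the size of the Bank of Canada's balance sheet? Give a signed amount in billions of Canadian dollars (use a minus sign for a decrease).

+$97 billion

Bank of Canada balance sheet:
  Assets:      Securities +$213B, Loans to banks −$116B
  Liabilities: Bank reserves −$519B, Currency in circulation +$254B, Government deposits +$362B
Change in total Bank of Canada assets = +$97 billion.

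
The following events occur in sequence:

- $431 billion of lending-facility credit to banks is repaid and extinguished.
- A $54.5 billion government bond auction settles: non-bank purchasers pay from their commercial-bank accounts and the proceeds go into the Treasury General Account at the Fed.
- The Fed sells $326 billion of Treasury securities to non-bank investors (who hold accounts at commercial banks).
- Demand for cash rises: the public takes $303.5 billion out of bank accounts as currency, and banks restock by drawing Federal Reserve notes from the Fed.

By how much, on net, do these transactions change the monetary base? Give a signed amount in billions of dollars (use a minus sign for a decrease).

Fed balance sheet:
  Assets:      Securities −$326B, Loans to banks −$431B
  Liabilities: Bank reserves −$1115B, Currency in circulation +$303.5B, Government deposits +$54.5B
Monetary base = currency + reserves: +$303.5B + (−$1115B) = -$811.5 billion.

-$811.5 billion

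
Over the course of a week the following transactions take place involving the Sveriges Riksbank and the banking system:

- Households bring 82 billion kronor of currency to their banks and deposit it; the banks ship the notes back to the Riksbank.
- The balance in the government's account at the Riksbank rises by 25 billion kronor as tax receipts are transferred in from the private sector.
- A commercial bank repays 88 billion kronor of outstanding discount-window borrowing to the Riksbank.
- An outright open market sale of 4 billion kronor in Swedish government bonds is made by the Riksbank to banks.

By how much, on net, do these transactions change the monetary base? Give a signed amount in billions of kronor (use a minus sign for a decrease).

-117 billion

Currency deposit 82 billion kronor: just a shift between currency and reserves — both are base money → 0.
Government account inflow 25 billion kronor: reserves shift to a non-base liability → −25B.
Discount-window repayment 88 billion kronor: Riksbank balance sheet contracts → −88B.
OMO sale (to banks) 4 billion kronor: Riksbank balance sheet contracts → −4B.
Net: 0 − 25 − 88 − 4 = -117 billion.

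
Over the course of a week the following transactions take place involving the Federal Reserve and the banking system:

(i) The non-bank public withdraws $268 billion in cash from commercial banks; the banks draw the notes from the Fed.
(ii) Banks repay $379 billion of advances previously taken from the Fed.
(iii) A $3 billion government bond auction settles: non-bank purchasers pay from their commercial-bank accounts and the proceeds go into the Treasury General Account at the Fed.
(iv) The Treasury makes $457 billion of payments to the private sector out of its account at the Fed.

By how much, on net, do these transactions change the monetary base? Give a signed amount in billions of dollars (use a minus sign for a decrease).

+$75 billion

Currency withdrawal $268 billion: just a shift between currency and reserves — both are base money → 0.
Discount-window repayment $379 billion: Fed balance sheet contracts → −$379B.
Government account inflow $3 billion: reserves shift to a non-base liability → −$3B.
Government spending $457 billion: a non-base liability converts back to reserves → +$457B.
Net: 0 − 379 − 3 + 457 = +$75 billion.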